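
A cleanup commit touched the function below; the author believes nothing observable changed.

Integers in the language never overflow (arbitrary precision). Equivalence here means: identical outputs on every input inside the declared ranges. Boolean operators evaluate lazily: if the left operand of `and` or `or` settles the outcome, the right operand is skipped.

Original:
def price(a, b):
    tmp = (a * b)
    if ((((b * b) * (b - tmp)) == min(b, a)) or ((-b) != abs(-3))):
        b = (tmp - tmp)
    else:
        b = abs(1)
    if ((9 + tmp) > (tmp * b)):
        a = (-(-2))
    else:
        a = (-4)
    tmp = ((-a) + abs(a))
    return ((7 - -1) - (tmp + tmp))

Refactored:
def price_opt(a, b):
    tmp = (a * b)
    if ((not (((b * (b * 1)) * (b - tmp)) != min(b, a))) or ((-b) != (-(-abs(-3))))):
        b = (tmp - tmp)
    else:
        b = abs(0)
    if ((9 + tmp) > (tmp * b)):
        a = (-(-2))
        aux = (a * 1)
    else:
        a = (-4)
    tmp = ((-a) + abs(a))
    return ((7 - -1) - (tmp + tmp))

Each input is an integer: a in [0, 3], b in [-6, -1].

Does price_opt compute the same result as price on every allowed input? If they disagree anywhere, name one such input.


Try a=3, b=-3.
price: tmp becomes -9; next ((((b * b) * (b - tmp)) == min(b, a)) or ((-b) != abs(-3))) evaluates to false; next b becomes 1; next ((9 + tmp) > (tmp * b)) evaluates to true; next a becomes 2; next tmp becomes 0; next final value 8
price_opt: tmp becomes -9; next ((not (((b * (b * 1)) * (b - tmp)) != min(b, a))) or ((-b) != (-(-abs(-3))))) evaluates to false; next b becomes 0; next ((9 + tmp) > (tmp * b)) evaluates to false; next a becomes -4; next tmp becomes 8; next final value -8
8 != -8, so the rewrite changes behavior.
verdict: not equivalent; witness: a=3, b=-3


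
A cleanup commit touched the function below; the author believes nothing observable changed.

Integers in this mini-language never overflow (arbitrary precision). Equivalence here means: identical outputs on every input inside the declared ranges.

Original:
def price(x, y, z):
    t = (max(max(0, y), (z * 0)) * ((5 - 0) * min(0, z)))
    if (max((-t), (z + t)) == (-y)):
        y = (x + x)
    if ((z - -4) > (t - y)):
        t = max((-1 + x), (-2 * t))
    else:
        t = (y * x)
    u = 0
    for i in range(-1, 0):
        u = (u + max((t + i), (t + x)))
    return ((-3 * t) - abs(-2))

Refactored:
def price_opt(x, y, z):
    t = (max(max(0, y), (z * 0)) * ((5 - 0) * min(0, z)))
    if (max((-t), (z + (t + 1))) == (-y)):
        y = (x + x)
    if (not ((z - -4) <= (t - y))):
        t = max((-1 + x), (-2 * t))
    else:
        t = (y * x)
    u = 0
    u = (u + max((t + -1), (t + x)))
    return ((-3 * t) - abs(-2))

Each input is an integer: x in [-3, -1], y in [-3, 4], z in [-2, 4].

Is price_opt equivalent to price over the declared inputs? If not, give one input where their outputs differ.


Run the pair on x=-3, y=-3, z=2.
price: t := 0 | (max((-t), (z + t)) == (-y)): false | ((z - -4) > (t - y)): true | t := 0 | u := 0 | iter i=-1: | u := -1 | result -2
price_opt: t := 0 | (max((-t), (z + (t + 1))) == (-y)): true | y := -6 | (not ((z - -4) <= (t - y))): false | t := 18 | u := 0 | u := 17 | result -56
-2 vs -56 — the two versions disagree here.
verdict: not equivalent; witness: x=-3, y=-3, z=2


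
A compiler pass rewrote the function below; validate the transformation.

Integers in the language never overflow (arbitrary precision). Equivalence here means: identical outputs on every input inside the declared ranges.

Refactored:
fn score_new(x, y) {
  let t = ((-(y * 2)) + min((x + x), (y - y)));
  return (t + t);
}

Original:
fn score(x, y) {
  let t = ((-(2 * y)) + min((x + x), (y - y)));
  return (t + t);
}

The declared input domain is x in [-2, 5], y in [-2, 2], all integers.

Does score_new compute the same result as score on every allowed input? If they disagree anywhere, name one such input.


Equivalent — the differences include same computation, different form, yet no declared input distinguishes the two.
As a probe, take x=5, y=2: score runs t := -4 | result -8; score_new runs t := -4 | result -8; both end at -8.
Checked all 40 inputs in the declared domain: the outputs agree on every one.
verdict: equivalent


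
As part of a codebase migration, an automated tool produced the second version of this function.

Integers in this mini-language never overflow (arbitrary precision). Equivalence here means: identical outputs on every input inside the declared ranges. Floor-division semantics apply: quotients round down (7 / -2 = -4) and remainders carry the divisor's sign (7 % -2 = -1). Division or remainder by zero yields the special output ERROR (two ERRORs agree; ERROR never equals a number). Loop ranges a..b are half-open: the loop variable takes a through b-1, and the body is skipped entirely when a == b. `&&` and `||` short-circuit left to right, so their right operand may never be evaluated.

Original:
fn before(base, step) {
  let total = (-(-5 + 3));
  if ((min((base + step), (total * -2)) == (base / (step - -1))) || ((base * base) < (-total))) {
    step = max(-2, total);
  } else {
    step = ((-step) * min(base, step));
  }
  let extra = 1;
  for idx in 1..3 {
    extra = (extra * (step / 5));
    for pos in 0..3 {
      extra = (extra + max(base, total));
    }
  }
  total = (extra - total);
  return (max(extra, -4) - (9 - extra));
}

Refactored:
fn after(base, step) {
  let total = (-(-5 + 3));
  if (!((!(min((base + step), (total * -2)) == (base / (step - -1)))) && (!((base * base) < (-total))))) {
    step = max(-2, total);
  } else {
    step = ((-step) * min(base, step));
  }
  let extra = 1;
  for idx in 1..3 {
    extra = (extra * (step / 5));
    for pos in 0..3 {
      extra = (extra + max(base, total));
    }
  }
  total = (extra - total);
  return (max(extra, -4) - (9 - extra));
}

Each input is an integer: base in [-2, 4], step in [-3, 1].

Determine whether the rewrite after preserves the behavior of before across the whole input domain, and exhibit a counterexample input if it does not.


This is a faithful refactor — boolean connective usage differs, but the computed results match everywhere.
Tracing base=1, step=1: before: total=2, then ((min((base + step), (total * -2)) == (base / (step - -1))) || ((base * base) < (-total))) is false, then step=-1, then extra=1, then (idx=1), then extra=-1, then (pos=0), then extra=1, then (pos=1), then extra=3, then (pos=2), then extra=5, then (idx=2), then extra=-5, then (pos=0), then extra=-3, then (pos=1), then extra=-1, then (pos=2), then extra=1, then total=-1, then returns -7 | after: total=2, then (!((!(min((base + step), (total * -2)) == (base / (step - -1)))) && (!((base * base) < (-total))))) is false, then step=-1, then extra=1, then (idx=1), then extra=-1, then (pos=0), then extra=1, then (pos=1), then extra=3, then (pos=2), then extra=5, then (idx=2), then extra=-5, then (pos=0), then extra=-3, then (pos=1), then extra=-1, then (pos=2), then extra=1, then total=-1, then returns -7 — matching result -7.
Checked all 35 inputs in the declared domain: the outputs agree on every one.
verdict: equivalent


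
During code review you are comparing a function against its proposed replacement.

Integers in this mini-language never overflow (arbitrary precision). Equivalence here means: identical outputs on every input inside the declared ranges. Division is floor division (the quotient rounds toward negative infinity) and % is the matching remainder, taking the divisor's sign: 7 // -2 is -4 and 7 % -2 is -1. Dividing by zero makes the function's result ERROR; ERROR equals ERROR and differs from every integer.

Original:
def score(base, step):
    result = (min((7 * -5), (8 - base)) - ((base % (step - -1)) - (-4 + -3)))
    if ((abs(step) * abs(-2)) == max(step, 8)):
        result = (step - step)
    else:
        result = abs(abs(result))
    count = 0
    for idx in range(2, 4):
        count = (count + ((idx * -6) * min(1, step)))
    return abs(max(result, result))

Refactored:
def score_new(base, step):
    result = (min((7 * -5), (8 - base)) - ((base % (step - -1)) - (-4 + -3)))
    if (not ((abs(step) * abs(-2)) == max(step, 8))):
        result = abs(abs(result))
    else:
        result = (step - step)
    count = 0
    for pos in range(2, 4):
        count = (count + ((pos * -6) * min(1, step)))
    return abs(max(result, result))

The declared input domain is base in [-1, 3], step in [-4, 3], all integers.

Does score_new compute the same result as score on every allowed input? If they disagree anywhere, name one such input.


Reading the diff, among the changes: boolean connective usage differs, plus local variable names differ.
Spot check at base=0, step=1 — score: result = -42; ((abs(step) * abs(-2)) == max(step, 8)) -> false; result = 42; count = 0; [idx=2]; count = -12; [idx=3]; count = -30; return 42. score_new: result = -42; (not ((abs(step) * abs(-2)) == max(step, 8))) -> true; result = 42; count = 0; [pos=2]; count = -12; [pos=3]; count = -30; return 42. Both give 42.
Across all 40 domain points the two functions coincide.
verdict: equivalent


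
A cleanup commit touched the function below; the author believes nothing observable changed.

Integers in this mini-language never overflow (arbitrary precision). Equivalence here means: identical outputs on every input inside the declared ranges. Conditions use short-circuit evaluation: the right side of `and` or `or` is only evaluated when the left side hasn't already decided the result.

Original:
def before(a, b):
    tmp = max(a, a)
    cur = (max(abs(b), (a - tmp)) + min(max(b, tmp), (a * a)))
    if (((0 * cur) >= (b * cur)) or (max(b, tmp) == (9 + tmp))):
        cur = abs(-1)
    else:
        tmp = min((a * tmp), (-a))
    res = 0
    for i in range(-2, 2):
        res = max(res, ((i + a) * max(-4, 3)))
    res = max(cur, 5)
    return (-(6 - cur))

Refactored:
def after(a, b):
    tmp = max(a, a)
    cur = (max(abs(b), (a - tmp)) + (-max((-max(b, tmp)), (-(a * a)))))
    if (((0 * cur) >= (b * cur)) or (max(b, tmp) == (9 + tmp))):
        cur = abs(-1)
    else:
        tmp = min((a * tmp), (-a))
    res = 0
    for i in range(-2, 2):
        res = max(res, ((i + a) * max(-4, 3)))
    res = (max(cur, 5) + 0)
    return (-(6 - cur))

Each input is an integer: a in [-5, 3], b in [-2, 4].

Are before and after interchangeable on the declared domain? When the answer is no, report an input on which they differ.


The two are interchangeable: min/max/abs usage differs; also constant usage differs; also arithmetic usage differs, and every declared input agrees.
As a probe, take a=-1, b=3: before runs tmp=-1, then cur=4, then (((0 * cur) >= (b * cur)) or (max(b, tmp) == (9 + tmp))) is false, then tmp=1, then res=0, then (i=-2), then res=0, then (i=-1), then res=0, then (i=0), then res=0, then (i=1), then res=0, then res=5, then returns -2; after runs tmp=-1, then cur=4, then (((0 * cur) >= (b * cur)) or (max(b, tmp) == (9 + tmp))) is false, then tmp=1, then res=0, then (i=-2), then res=0, then (i=-1), then res=0, then (i=0), then res=0, then (i=1), then res=0, then res=5, then returns -2; both end at -2.
Every one of the 63 inputs gives matching results.
verdict: equivalent


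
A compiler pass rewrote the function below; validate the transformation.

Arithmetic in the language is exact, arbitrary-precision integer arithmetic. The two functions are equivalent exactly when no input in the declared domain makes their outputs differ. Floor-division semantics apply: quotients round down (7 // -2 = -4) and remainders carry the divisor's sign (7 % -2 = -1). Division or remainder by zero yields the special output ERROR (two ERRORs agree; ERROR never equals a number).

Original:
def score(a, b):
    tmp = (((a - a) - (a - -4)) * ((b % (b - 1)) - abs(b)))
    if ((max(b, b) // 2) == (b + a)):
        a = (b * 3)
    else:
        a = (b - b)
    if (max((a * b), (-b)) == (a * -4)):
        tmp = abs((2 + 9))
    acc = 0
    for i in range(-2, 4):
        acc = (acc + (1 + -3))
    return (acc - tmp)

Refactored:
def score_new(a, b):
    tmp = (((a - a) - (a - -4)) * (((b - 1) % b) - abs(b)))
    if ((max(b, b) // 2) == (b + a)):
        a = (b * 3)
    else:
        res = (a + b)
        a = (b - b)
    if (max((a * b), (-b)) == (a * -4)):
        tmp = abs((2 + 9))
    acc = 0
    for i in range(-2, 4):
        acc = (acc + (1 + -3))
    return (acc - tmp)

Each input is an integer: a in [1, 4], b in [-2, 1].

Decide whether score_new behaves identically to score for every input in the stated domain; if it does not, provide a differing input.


At a=1, b=-2: score gives -32, score_new gives -27.
verdict: not equivalent; witness: a=1, b=-2


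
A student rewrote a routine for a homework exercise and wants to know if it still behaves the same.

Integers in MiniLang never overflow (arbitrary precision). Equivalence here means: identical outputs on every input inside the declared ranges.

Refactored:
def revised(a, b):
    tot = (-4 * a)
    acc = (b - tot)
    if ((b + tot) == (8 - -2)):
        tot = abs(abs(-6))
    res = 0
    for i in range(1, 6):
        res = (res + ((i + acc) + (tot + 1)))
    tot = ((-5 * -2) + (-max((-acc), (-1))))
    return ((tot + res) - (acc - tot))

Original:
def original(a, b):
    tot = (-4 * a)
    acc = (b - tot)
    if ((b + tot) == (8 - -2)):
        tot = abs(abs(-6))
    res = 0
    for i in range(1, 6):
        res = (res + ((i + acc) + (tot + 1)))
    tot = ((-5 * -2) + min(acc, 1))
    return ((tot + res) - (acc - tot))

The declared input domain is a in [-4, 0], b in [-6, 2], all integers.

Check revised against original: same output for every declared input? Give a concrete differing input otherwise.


The two versions differ — the changes include min/max/abs usage differs.
Tracing a=-4, b=-4: original: tot := 16 | acc := -20 | ((b + tot) == (8 - -2)): false | res := 0 | iter i=1: | res := -2 | iter i=2: | res := -3 | iter i=3: | res := -3 | iter i=4: | res := -2 | iter i=5: | res := 0 | tot := -10 | result 0 | revised: tot := 16 | acc := -20 | ((b + tot) == (8 - -2)): false | res := 0 | iter i=1: | res := -2 | iter i=2: | res := -3 | iter i=3: | res := -3 | iter i=4: | res := -2 | iter i=5: | res := 0 | tot := -10 | result 0 — matching result 0.
Checked all 45 inputs in the declared domain: the outputs agree on every one.
verdict: equivalent


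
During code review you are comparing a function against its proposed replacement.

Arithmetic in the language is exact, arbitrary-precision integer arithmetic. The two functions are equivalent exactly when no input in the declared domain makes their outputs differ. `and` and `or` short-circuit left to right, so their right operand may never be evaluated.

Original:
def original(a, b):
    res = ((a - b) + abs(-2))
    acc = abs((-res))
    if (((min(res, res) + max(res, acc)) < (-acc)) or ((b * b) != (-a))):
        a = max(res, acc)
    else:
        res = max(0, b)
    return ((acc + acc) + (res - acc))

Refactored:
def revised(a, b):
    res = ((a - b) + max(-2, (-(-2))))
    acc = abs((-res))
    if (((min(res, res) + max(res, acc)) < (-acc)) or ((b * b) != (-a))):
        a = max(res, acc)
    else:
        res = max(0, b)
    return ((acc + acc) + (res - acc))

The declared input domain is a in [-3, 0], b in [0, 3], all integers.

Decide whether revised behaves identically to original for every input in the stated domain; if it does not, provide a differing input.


The two are interchangeable: constant usage differs; and min/max/abs usage differs, and every declared input agrees.
Spot check at a=-1, b=0 — original: res becomes 1; next acc becomes 1; next (((min(res, res) + max(res, acc)) < (-acc)) or ((b * b) != (-a))) evaluates to true; next a becomes 1; next final value 2. revised: res becomes 1; next acc becomes 1; next (((min(res, res) + max(res, acc)) < (-acc)) or ((b * b) != (-a))) evaluates to true; next a becomes 1; next final value 2. Both give 2.
Sweeping the whole domain (16 inputs) finds no disagreement.
verdict: equivalent


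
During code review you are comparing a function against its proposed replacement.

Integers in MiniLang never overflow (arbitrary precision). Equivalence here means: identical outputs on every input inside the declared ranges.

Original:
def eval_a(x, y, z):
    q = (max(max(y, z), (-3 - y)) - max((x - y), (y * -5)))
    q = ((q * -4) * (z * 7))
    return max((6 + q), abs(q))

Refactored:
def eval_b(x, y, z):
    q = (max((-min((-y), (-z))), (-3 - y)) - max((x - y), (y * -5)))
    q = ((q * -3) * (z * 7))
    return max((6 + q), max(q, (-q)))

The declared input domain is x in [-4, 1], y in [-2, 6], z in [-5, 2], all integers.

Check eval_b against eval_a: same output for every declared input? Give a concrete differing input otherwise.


Consider the input x=-4, y=-2, z=-5.
eval_a: q := -11 | q := -1540 | result 1540
eval_b: q := -11 | q := -1155 | result 1155
1540 != 1155, so the rewrite changes behavior.
verdict: not equivalent; witness: x=-4, y=-2, z=-5


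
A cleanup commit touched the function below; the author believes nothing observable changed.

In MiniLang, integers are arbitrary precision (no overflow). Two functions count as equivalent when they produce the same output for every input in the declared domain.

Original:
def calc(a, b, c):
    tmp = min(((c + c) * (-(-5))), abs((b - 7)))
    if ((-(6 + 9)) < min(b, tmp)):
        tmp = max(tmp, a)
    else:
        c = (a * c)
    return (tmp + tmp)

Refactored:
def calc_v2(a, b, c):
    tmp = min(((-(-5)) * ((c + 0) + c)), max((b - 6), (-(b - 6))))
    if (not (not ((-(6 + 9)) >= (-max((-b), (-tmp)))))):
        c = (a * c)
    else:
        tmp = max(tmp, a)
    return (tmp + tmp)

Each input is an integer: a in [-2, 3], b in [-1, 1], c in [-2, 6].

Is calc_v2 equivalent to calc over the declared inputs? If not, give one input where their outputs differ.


Consider the input a=-2, b=-1, c=1.
calc: tmp := 8 | ((-(6 + 9)) < min(b, tmp)): true | tmp := 8 | result 16
calc_v2: tmp := 7 | (not (not ((-(6 + 9)) >= (-max((-b), (-tmp)))))): false | tmp := 7 | result 14
16 and 14 differ, so these are not the same function on this domain.
verdict: not equivalent; witness: a=-2, b=-1, c=1


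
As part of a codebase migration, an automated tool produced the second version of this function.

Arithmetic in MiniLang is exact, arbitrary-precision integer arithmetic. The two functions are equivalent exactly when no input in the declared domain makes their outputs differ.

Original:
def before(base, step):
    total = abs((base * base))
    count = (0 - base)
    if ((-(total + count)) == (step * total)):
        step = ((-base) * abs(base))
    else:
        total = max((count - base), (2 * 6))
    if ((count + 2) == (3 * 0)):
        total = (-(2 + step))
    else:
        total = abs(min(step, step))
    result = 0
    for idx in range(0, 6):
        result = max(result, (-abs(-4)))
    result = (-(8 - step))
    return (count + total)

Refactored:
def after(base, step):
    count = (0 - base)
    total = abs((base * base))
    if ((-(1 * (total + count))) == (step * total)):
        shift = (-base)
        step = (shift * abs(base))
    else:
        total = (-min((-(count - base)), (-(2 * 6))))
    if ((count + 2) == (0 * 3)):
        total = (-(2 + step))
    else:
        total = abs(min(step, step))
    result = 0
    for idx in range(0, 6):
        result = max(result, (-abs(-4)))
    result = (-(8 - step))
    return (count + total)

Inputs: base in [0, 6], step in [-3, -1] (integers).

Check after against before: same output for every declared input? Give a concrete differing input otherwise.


Differences: local variable names differ, and constant usage differs, and statement counts differ, and arithmetic usage differs, and min/max/abs usage differs — yet all 21 inputs agree.
verdict: equivalent


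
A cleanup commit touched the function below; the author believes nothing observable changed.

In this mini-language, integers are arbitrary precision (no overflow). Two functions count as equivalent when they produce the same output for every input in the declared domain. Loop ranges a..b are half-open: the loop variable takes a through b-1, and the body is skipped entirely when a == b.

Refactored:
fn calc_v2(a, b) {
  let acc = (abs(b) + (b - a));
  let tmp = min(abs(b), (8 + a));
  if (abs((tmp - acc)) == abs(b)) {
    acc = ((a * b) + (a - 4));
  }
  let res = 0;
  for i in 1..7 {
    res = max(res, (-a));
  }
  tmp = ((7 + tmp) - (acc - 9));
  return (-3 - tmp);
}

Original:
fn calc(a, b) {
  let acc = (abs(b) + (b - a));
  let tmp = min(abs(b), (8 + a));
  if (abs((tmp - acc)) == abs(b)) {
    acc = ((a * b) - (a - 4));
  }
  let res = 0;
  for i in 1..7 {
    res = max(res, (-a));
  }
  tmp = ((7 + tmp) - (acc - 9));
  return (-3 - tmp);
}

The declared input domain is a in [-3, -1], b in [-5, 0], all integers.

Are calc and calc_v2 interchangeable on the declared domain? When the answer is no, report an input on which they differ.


a=-2, b=-1 yields -12 from calc but -24 from calc_v2.
verdict: not equivalent; witness: a=-2, b=-1


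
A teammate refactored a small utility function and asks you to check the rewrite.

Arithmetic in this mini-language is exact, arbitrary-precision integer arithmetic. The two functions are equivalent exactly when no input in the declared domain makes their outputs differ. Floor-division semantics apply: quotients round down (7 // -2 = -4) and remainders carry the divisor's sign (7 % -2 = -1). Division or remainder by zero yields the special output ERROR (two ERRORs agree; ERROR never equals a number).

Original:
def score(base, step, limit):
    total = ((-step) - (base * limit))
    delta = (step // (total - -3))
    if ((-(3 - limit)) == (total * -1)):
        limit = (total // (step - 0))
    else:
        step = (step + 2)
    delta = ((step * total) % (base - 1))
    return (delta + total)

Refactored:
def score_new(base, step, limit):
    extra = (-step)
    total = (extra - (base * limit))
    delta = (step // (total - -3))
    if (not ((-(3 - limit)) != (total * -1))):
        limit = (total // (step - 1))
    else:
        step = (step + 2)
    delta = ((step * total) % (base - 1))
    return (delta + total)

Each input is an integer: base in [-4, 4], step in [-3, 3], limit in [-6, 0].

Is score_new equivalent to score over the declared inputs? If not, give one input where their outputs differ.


Take base=2, step=0, limit=-3.
score: total := 6 | delta := 0 | ((-(3 - limit)) == (total * -1)): true | divide-by-zero, output ERROR
score_new: extra := 0 | total := 6 | delta := 0 | (not ((-(3 - limit)) != (total * -1))): true | limit := -6 | delta := 0 | result 6
ERROR and 6 differ, so these are not the same function on this domain.
verdict: not equivalent; witness: base=2, step=0, limit=-3


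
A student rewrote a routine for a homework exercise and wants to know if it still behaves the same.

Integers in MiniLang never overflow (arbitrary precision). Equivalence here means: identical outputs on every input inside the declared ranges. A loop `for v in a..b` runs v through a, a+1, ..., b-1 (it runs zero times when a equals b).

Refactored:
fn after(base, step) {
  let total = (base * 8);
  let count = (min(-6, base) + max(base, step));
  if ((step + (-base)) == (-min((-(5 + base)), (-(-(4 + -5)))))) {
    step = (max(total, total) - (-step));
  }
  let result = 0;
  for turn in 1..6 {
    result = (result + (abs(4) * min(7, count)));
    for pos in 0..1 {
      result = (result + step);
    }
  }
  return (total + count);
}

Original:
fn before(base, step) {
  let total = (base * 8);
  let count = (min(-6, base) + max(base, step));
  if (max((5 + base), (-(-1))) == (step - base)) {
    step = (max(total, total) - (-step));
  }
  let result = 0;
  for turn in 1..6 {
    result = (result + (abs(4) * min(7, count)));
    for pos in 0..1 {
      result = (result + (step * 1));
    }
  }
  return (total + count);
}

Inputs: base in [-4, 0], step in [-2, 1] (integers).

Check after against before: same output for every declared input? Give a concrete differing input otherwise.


The two are interchangeable: arithmetic usage differs; and min/max/abs usage differs; and constant usage differs, and every declared input agrees.
Spot check at base=-2, step=1 — before: total = -16; count = -5; (max((5 + base), (-(-1))) == (step - base)) -> true; step = -15; result = 0; [turn=1]; result = -20; [pos=0]; result = -35; [turn=2]; result = -55; [pos=0]; result = -70; [turn=3]; result = -90; [pos=0]; result = -105; [turn=4]; result = -125; [pos=0]; result = -140; [turn=5]; result = -160; [pos=0]; result = -175; return -21. after: total = -16; count = -5; ((step + (-base)) == (-min((-(5 + base)), (-(-(4 + -5)))))) -> true; step = -15; result = 0; [turn=1]; result = -20; [pos=0]; result = -35; [turn=2]; result = -55; [pos=0]; result = -70; [turn=3]; result = -90; [pos=0]; result = -105; [turn=4]; result = -125; [pos=0]; result = -140; [turn=5]; result = -160; [pos=0]; result = -175; return -21. Both give -21.
An exhaustive pass over the 20 declared inputs shows identical outputs.
verdict: equivalent


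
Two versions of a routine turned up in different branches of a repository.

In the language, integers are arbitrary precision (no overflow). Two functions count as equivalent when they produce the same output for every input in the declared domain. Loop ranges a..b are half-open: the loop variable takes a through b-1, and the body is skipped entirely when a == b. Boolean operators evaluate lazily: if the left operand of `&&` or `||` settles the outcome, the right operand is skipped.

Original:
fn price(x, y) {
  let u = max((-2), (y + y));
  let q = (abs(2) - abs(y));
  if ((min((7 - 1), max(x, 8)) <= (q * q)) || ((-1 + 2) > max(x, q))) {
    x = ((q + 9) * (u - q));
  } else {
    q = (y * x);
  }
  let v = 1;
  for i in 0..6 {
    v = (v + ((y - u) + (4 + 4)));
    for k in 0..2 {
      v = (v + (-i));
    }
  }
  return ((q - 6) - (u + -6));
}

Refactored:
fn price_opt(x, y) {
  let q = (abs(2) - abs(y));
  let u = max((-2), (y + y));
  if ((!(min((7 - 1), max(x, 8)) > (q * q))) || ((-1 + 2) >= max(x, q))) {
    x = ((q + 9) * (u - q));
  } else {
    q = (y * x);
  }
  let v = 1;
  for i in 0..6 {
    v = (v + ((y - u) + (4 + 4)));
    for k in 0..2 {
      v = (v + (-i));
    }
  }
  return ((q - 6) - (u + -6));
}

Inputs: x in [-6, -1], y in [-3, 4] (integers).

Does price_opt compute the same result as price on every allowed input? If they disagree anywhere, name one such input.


The rewrite breaks on x=-6, y=-1, where the results are 8 and 3.
price: u becomes -2; next q becomes 1; next ((min((7 - 1), max(x, 8)) <= (q * q)) || ((-1 + 2) > max(x, q))) evaluates to false; next q becomes 6; next v becomes 1; next at i=0:; next v becomes 10; next at k=0:; next v becomes 10; next at k=1:; next v becomes 10; next at i=1:; next v becomes 19; next at k=0:; next v becomes 18; next at k=1:; next v becomes 17; next at i=2:; next v becomes 26; next at k=0:; next v becomes 24; next at k=1:; next v becomes 22; next at i=3:; next v becomes 31; next at k=0:; next v becomes 28; next at k=1:; next v becomes 25; next at i=4:; next v becomes 34; next at k=0:; next v becomes 30; next at k=1:; next v becomes 26; next at i=5:; next v becomes 35; next at k=0:; next v becomes 30; next at k=1:; next v becomes 25; next final value 8
price_opt: q becomes 1; next u becomes -2; next ((!(min((7 - 1), max(x, 8)) > (q * q))) || ((-1 + 2) >= max(x, q))) evaluates to true; next x becomes -30; next v becomes 1; next at i=0:; next v becomes 10; next at k=0:; next v becomes 10; next at k=1:; next v becomes 10; next at i=1:; next v becomes 19; next at k=0:; next v becomes 18; next at k=1:; next v becomes 17; next at i=2:; next v becomes 26; next at k=0:; next v becomes 24; next at k=1:; next v becomes 22; next at i=3:; next v becomes 31; next at k=0:; next v becomes 28; next at k=1:; next v becomes 25; next at i=4:; next v becomes 34; next at k=0:; next v becomes 30; next at k=1:; next v becomes 26; next at i=5:; next v becomes 35; next at k=0:; next v becomes 30; next at k=1:; next v becomes 25; next final value 3
verdict: not equivalent; witness: x=-6, y=-1


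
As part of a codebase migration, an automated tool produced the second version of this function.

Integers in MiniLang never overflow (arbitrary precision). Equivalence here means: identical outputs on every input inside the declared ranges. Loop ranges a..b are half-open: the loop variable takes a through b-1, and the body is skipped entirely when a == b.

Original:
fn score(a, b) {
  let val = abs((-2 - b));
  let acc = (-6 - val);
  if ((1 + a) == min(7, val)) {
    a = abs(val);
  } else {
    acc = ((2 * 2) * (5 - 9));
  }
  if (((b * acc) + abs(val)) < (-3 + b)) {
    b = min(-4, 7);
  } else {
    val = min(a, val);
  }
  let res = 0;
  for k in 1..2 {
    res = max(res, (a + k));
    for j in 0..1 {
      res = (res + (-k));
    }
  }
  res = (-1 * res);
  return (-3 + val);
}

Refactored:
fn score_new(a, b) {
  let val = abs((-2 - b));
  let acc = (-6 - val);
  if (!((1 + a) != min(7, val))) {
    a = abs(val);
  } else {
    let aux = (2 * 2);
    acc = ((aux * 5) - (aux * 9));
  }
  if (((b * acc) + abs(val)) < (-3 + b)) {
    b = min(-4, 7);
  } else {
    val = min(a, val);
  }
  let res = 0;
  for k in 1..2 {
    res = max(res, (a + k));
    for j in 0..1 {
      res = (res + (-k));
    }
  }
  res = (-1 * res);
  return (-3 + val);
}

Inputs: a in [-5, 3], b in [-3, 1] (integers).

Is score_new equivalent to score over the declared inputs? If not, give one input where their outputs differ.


The two are interchangeable: statement counts differ, comparison usage differs, arithmetic usage differs, local variable names differ, boolean connective usage differs, and every declared input agrees.
Tracing a=-2, b=-2: score: val = 0; acc = -6; ((1 + a) == min(7, val)) -> false; acc = -16; (((b * acc) + abs(val)) < (-3 + b)) -> false; val = -2; res = 0; [k=1]; res = 0; [j=0]; res = -1; res = 1; return -5 | score_new: val = 0; acc = -6; (!((1 + a) != min(7, val))) -> false; aux = 4; acc = -16; (((b * acc) + abs(val)) < (-3 + b)) -> false; val = -2; res = 0; [k=1]; res = 0; [j=0]; res = -1; res = 1; return -5 — matching result -5.
Checked all 45 inputs in the declared domain: the outputs agree on every one.
verdict: equivalent


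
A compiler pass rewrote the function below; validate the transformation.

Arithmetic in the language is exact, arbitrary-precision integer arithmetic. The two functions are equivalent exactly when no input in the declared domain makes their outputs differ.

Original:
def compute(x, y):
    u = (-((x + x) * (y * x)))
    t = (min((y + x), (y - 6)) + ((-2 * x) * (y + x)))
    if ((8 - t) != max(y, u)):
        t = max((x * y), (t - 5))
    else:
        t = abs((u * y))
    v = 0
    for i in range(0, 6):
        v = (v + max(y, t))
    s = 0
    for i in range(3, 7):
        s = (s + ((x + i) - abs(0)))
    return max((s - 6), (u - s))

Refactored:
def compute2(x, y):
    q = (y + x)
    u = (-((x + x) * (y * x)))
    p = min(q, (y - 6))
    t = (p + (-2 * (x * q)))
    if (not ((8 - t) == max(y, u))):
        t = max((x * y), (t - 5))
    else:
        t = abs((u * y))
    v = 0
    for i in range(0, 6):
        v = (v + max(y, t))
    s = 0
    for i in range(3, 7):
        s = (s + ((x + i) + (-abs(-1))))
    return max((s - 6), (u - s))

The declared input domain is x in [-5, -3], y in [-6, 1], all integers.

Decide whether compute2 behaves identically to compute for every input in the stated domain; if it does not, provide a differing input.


There is a counterexample at x=-5, y=-6: 302 on one side, 306 on the other.
compute: u = 300; t = -122; ((8 - t) != max(y, u)) -> true; t = 30; v = 0; [i=0]; v = 30; [i=1]; v = 60; [i=2]; v = 90; [i=3]; v = 120; [i=4]; v = 150; [i=5]; v = 180; s = 0; [i=3]; s = -2; [i=4]; s = -3; [i=5]; s = -3; [i=6]; s = -2; return 302
compute2: q = -11; u = 300; p = -12; t = -122; (not ((8 - t) == max(y, u))) -> true; t = 30; v = 0; [i=0]; v = 30; [i=1]; v = 60; [i=2]; v = 90; [i=3]; v = 120; [i=4]; v = 150; [i=5]; v = 180; s = 0; [i=3]; s = -3; [i=4]; s = -5; [i=5]; s = -6; [i=6]; s = -6; return 306
verdict: not equivalent; witness: x=-5, y=-6


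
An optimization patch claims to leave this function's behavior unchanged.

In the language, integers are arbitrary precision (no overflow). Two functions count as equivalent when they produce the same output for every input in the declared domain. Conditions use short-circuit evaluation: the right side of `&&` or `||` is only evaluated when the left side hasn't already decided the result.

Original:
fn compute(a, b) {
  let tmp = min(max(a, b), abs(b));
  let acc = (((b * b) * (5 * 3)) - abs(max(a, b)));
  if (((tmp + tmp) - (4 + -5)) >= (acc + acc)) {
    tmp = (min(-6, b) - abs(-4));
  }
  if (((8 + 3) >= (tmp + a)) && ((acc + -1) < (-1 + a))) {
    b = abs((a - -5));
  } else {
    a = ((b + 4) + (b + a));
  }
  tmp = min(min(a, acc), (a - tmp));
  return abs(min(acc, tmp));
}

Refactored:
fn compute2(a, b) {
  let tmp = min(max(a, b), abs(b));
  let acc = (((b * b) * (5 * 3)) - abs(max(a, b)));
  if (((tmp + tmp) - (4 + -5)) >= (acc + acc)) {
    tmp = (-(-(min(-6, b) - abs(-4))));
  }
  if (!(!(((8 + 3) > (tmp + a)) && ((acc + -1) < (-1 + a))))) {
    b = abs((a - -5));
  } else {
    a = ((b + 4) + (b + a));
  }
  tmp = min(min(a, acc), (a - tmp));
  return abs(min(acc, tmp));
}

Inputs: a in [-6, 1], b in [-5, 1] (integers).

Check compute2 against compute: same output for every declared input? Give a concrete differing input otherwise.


Although `((8 + 3) >= (tmp + a))` became `((8 + 3) > (tmp + a))`, no input in the stated domain can expose it.
Tracing a=-4, b=-5: compute: tmp = -4; acc = 371; (((tmp + tmp) - (4 + -5)) >= (acc + acc)) -> false; (((8 + 3) >= (tmp + a)) && ((acc + -1) < (-1 + a))) -> false; a = -10; tmp = -10; return 10 | compute2: tmp = -4; acc = 371; (((tmp + tmp) - (4 + -5)) >= (acc + acc)) -> false; (!(!(((8 + 3) > (tmp + a)) && ((acc + -1) < (-1 + a))))) -> false; a = -10; tmp = -10; return 10 — matching result 10.
An exhaustive pass over the 56 declared inputs shows identical outputs.
verdict: equivalent


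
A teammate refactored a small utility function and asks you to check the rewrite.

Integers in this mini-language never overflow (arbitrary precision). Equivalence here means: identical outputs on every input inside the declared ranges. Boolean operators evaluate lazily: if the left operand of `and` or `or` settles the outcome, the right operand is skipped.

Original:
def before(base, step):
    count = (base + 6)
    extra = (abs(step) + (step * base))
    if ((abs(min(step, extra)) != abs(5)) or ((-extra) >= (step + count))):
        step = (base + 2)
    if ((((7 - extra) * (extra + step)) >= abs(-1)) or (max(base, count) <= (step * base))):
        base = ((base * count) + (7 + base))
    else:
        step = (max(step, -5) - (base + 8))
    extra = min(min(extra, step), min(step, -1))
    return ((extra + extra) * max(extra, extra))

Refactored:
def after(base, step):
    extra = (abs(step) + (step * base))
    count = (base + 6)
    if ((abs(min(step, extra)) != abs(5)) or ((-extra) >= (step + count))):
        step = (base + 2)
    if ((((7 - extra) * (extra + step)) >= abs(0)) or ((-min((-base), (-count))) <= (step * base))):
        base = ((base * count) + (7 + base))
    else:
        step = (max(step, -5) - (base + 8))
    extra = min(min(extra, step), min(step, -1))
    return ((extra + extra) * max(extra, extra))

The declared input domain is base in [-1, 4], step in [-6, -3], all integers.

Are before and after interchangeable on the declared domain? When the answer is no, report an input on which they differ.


Not equivalent: base=0, step=-5 separates them (338 vs 50).
before: count = 6; extra = 5; ((abs(min(step, extra)) != abs(5)) or ((-extra) >= (step + count))) -> false; ((((7 - extra) * (extra + step)) >= abs(-1)) or (max(base, count) <= (step * base))) -> false; step = -13; extra = -13; return 338
after: extra = 5; count = 6; ((abs(min(step, extra)) != abs(5)) or ((-extra) >= (step + count))) -> false; ((((7 - extra) * (extra + step)) >= abs(0)) or ((-min((-base), (-count))) <= (step * base))) -> true; base = 7; extra = -5; return 50
verdict: not equivalent; witness: base=0, step=-5


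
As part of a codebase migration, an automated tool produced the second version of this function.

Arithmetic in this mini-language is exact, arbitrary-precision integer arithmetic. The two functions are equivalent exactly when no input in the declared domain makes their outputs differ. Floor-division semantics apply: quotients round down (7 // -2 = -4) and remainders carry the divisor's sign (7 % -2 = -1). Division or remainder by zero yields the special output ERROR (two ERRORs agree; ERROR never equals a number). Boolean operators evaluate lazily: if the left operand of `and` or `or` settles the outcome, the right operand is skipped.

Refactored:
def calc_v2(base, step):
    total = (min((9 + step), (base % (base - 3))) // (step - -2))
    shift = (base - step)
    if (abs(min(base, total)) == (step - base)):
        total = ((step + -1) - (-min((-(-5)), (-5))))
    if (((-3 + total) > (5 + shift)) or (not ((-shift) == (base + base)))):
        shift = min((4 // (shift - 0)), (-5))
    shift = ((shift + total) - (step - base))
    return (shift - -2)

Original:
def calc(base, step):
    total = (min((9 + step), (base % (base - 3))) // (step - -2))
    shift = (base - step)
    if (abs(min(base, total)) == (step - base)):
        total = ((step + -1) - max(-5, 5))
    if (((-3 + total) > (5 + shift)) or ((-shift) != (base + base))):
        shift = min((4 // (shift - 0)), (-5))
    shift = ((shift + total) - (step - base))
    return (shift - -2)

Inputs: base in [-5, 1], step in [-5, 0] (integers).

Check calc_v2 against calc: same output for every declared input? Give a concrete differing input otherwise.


Equivalent — the differences include boolean connective usage differs; comparison usage differs; min/max/abs usage differs, yet no declared input distinguishes the two.
Tracing base=1, step=0: calc: total=-1, then shift=1, then (abs(min(base, total)) == (step - base)) is false, then (((-3 + total) > (5 + shift)) or ((-shift) != (base + base))) is true, then shift=-5, then shift=-5, then returns -3 | calc_v2: total=-1, then shift=1, then (abs(min(base, total)) == (step - base)) is false, then (((-3 + total) > (5 + shift)) or (not ((-shift) == (base + base)))) is true, then shift=-5, then shift=-5, then returns -3 — matching result -3.
Sweeping the whole domain (42 inputs) finds no disagreement.
verdict: equivalent


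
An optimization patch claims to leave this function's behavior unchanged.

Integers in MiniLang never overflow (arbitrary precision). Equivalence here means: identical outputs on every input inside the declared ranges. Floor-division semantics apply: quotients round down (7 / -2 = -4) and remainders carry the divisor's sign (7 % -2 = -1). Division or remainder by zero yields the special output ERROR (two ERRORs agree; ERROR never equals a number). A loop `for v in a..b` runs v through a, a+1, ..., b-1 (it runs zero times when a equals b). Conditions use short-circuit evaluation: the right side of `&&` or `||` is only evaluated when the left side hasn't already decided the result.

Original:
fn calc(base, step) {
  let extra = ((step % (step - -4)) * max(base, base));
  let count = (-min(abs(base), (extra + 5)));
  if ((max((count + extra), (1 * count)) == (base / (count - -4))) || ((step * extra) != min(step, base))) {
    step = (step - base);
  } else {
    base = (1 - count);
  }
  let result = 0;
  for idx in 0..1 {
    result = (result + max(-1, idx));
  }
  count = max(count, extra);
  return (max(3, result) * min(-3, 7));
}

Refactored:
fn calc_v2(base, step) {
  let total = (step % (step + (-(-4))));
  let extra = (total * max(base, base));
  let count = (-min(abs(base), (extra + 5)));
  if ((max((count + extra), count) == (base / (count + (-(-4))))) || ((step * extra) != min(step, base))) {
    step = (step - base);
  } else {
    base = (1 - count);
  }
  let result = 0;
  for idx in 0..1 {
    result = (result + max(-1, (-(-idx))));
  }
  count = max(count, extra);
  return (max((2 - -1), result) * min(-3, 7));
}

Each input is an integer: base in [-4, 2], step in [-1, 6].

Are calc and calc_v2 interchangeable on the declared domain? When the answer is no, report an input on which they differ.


Differences: local variable names differ; constant usage differs; statement counts differ; arithmetic usage differs — yet all 56 inputs agree.
verdict: equivalent
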